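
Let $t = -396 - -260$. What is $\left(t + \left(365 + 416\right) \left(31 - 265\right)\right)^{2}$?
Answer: $33448752100$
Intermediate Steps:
$t = -136$ ($t = -396 + 260 = -136$)
$\left(t + \left(365 + 416\right) \left(31 - 265\right)\right)^{2} = \left(-136 + \left(365 + 416\right) \left(31 - 265\right)\right)^{2} = \left(-136 + 781 \left(-234\right)\right)^{2} = \left(-136 - 182754\right)^{2} = \left(-182890\right)^{2} = 33448752100$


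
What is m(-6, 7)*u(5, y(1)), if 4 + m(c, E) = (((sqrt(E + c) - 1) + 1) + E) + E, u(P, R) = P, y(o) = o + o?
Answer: 55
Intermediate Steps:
y(o) = 2*o
m(c, E) = -4 + sqrt(E + c) + 2*E (m(c, E) = -4 + ((((sqrt(E + c) - 1) + 1) + E) + E) = -4 + ((((-1 + sqrt(E + c)) + 1) + E) + E) = -4 + ((sqrt(E + c) + E) + E) = -4 + ((E + sqrt(E + c)) + E) = -4 + (sqrt(E + c) + 2*E) = -4 + sqrt(E + c) + 2*E)
m(-6, 7)*u(5, y(1)) = (-4 + sqrt(7 - 6) + 2*7)*5 = (-4 + sqrt(1) + 14)*5 = (-4 + 1 + 14)*5 = 11*5 = 55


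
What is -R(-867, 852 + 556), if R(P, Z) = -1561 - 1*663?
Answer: 2224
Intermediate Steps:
R(P, Z) = -2224 (R(P, Z) = -1561 - 663 = -2224)
-R(-867, 852 + 556) = -1*(-2224) = 2224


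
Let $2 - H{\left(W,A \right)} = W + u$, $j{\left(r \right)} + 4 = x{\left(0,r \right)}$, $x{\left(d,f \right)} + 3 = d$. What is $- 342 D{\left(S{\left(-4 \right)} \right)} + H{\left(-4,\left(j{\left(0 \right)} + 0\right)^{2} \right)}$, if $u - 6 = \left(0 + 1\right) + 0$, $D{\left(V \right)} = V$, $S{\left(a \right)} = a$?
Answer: $1367$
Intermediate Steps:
$x{\left(d,f \right)} = -3 + d$
$j{\left(r \right)} = -7$ ($j{\left(r \right)} = -4 + \left(-3 + 0\right) = -4 - 3 = -7$)
$u = 7$ ($u = 6 + \left(\left(0 + 1\right) + 0\right) = 6 + \left(1 + 0\right) = 6 + 1 = 7$)
$H{\left(W,A \right)} = -5 - W$ ($H{\left(W,A \right)} = 2 - \left(W + 7\right) = 2 - \left(7 + W\right) = -5 - W$)
$- 342 D{\left(S{\left(-4 \right)} \right)} + H{\left(-4,\left(j{\left(0 \right)} + 0\right)^{2} \right)} = \left(-342\right) \left(-4\right) - 1 = 1368 + \left(-5 + 4\right) = 1368 - 1 = 1367$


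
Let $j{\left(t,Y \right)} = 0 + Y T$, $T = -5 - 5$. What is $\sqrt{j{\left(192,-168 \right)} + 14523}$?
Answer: $\sqrt{16203} \approx 127.29$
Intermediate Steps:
$T = -10$ ($T = -5 - 5 = -10$)
$j{\left(t,Y \right)} = - 10 Y$ ($j{\left(t,Y \right)} = 0 + Y \left(-10\right) = 0 - 10 Y = - 10 Y$)
$\sqrt{j{\left(192,-168 \right)} + 14523} = \sqrt{\left(-10\right) \left(-168\right) + 14523} = \sqrt{1680 + 14523} = \sqrt{16203}$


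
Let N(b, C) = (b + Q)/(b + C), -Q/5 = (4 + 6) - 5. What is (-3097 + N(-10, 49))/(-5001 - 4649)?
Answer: 313/975 ≈ 0.32103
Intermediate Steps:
Q = -25 (Q = -5*((4 + 6) - 5) = -5*(10 - 5) = -5*5 = -25)
N(b, C) = (-25 + b)/(C + b) (N(b, C) = (b - 25)/(b + C) = (-25 + b)/(C + b))
(-3097 + N(-10, 49))/(-5001 - 4649) = (-3097 + (-25 - 10)/(49 - 10))/(-5001 - 4649) = (-3097 - 35/39)/(-9650) = (-3097 + (1/39)*(-35))*(-1/9650) = (-3097 - 35/39)*(-1/9650) = -120818/39*(-1/9650) = 313/975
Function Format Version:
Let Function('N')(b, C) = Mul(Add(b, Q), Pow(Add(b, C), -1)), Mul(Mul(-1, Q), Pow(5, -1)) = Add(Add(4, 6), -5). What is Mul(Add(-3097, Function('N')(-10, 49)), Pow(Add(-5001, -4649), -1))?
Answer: Rational(313, 975) ≈ 0.32103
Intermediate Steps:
Q = -25 (Q = Mul(-5, Add(Add(4, 6), -5)) = Mul(-5, Add(10, -5)) = Mul(-5, 5) = -25)
Function('N')(b, C) = Mul(Pow(Add(C, b), -1), Add(-25, b)) (Function('N')(b, C) = Mul(Add(b, -25), Pow(Add(b, C), -1)) = Mul(Add(-25, b), Pow(Add(C, b), -1)) = Mul(Pow(Add(C, b), -1), Add(-25, b)))
Mul(Add(-3097, Function('N')(-10, 49)), Pow(Add(-5001, -4649), -1)) = Mul(Add(-3097, Mul(Pow(Add(49, -10), -1), Add(-25, -10))), Pow(Add(-5001, -4649), -1)) = Mul(Add(-3097, Mul(Pow(39, -1), -35)), Pow(-9650, -1)) = Mul(Add(-3097, Mul(Rational(1, 39), -35)), Rational(-1, 9650)) = Mul(Add(-3097, Rational(-35, 39)), Rational(-1, 9650)) = Mul(Rational(-120818, 39), Rational(-1, 9650)) = Rational(313, 975)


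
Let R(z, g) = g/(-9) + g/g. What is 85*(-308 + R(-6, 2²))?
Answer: -235195/9 ≈ -26133.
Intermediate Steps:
R(z, g) = 1 - g/9 (R(z, g) = g*(-⅑) + 1 = -g/9 + 1 = 1 - g/9)
85*(-308 + R(-6, 2²)) = 85*(-308 + (1 - ⅑*2²)) = 85*(-308 + (1 - ⅑*4)) = 85*(-308 + (1 - 4/9)) = 85*(-308 + 5/9) = 85*(-2767/9) = -235195/9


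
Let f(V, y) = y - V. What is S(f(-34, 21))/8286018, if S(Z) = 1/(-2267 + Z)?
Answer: -1/18328671816 ≈ -5.4559e-11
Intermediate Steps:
S(f(-34, 21))/8286018 = 1/((-2267 + (21 - 1*(-34)))*8286018) = (1/8286018)/(-2267 + (21 + 34)) = (1/8286018)/(-2267 + 55) = (1/8286018)/(-2212) = -1/2212*1/8286018 = -1/18328671816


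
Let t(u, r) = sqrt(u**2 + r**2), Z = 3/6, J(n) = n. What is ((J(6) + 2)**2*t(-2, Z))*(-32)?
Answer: -1024*sqrt(17) ≈ -4222.1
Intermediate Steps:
Z = 1/2 (Z = 3*(1/6) = 1/2 ≈ 0.50000)
t(u, r) = sqrt(r**2 + u**2)
((J(6) + 2)**2*t(-2, Z))*(-32) = ((6 + 2)**2*sqrt((1/2)**2 + (-2)**2))*(-32) = (8**2*sqrt(1/4 + 4))*(-32) = (64*sqrt(17/4))*(-32) = (64*(sqrt(17)/2))*(-32) = (32*sqrt(17))*(-32) = -1024*sqrt(17)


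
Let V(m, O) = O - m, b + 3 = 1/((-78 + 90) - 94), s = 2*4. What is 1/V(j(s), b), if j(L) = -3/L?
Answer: -328/865 ≈ -0.37919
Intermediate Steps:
s = 8
b = -247/82 (b = -3 + 1/((-78 + 90) - 94) = -3 + 1/(12 - 94) = -3 + 1/(-82) = -3 - 1/82 = -247/82 ≈ -3.0122)
1/V(j(s), b) = 1/(-247/82 - (-3)/8) = 1/(-247/82 - 1*(-3/8)) = 1/(-247/82 + 3/8) = 1/(-865/328) = -328/865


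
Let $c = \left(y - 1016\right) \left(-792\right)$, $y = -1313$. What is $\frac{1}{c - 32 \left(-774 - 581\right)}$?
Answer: $\frac{1}{1887928} \approx 5.2968 \cdot 10^{-7}$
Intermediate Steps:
$c = 1844568$ ($c = \left(-1313 - 1016\right) \left(-792\right) = \left(-2329\right) \left(-792\right) = 1844568$)
$\frac{1}{c - 32 \left(-774 - 581\right)} = \frac{1}{1844568 - 32 \left(-774 - 581\right)} = \frac{1}{1844568 - -43360} = \frac{1}{1844568 + 43360} = \frac{1}{1887928}$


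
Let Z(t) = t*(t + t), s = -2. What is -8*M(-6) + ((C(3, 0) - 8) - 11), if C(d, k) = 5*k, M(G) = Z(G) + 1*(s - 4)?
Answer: -547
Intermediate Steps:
Z(t) = 2*t² (Z(t) = t*(2*t) = 2*t²)
M(G) = -6 + 2*G² (M(G) = 2*G² + 1*(-2 - 4) = 2*G² + 1*(-6) = 2*G² - 6 = -6 + 2*G²)
-8*M(-6) + ((C(3, 0) - 8) - 11) = -8*(-6 + 2*(-6)²) + ((5*0 - 8) - 11) = -8*(-6 + 2*36) + ((0 - 8) - 11) = -8*(-6 + 72) + (-8 - 11) = -8*66 - 19 = -528 - 19 = -547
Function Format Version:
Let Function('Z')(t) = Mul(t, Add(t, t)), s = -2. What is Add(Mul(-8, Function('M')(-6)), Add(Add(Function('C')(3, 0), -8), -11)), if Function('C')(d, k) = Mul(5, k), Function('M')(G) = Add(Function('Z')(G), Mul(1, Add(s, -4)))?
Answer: -547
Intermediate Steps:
Function('Z')(t) = Mul(2, Pow(t, 2)) (Function('Z')(t) = Mul(t, Mul(2, t)) = Mul(2, Pow(t, 2)))
Function('M')(G) = Add(-6, Mul(2, Pow(G, 2))) (Function('M')(G) = Add(Mul(2, Pow(G, 2)), Mul(1, Add(-2, -4))) = Add(Mul(2, Pow(G, 2)), Mul(1, -6)) = Add(Mul(2, Pow(G, 2)), -6) = Add(-6, Mul(2, Pow(G, 2))))
Add(Mul(-8, Function('M')(-6)), Add(Add(Function('C')(3, 0), -8), -11)) = Add(Mul(-8, Add(-6, Mul(2, Pow(-6, 2)))), Add(Add(Mul(5, 0), -8), -11)) = Add(Mul(-8, Add(-6, Mul(2, 36))), Add(Add(0, -8), -11)) = Add(Mul(-8, Add(-6, 72)), Add(-8, -11)) = Add(Mul(-8, 66), -19) = Add(-528, -19) = -547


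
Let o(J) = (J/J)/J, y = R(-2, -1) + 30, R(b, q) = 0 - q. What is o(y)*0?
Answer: 0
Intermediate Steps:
R(b, q) = -q
y = 31 (y = -1*(-1) + 30 = 1 + 30 = 31)
o(J) = 1/J
o(y)*0 = 0/31 = (1/31)*0 = 0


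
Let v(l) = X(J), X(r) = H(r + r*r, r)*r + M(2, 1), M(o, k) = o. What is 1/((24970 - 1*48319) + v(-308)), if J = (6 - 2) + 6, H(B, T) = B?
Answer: -1/22247 ≈ -4.4950e-5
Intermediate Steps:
J = 10 (J = 4 + 6 = 10)
X(r) = 2 + r*(r + r²) (X(r) = (r + r*r)*r + 2 = (r + r²)*r + 2 = r*(r + r²) + 2 = 2 + r*(r + r²))
v(l) = 1102 (v(l) = 2 + 10²*(1 + 10) = 2 + 100*11 = 2 + 1100 = 1102)
1/((24970 - 1*48319) + v(-308)) = 1/((24970 - 1*48319) + 1102) = 1/((24970 - 48319) + 1102) = 1/(-23349 + 1102) = 1/(-22247) = -1/22247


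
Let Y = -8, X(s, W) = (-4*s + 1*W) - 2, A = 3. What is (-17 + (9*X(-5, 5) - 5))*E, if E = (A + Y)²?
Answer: 4625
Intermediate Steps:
X(s, W) = -2 + W - 4*s (X(s, W) = (-4*s + W) - 2 = (W - 4*s) - 2 = -2 + W - 4*s)
E = 25 (E = (3 - 8)² = (-5)² = 25)
(-17 + (9*X(-5, 5) - 5))*E = (-17 + (9*(-2 + 5 - 4*(-5)) - 5))*25 = (-17 + (9*(-2 + 5 + 20) - 5))*25 = (-17 + (9*23 - 5))*25 = (-17 + (207 - 5))*25 = (-17 + 202)*25 = 185*25 = 4625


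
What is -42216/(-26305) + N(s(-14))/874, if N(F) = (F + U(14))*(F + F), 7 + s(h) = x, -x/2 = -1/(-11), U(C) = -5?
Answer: 2510720162/1390929485 ≈ 1.8051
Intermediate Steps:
x = -2/11 (x = -(-2)/(-11) = -(-2)*(-1)/11 = -2*1/11 = -2/11 ≈ -0.18182)
s(h) = -79/11 (s(h) = -7 - 2/11 = -79/11)
N(F) = 2*F*(-5 + F) (N(F) = (F - 5)*(F + F) = (-5 + F)*(2*F) = 2*F*(-5 + F))
-42216/(-26305) + N(s(-14))/874 = -42216/(-26305) + (2*(-79/11)*(-5 - 79/11))/874 = -42216*(-1/26305) + (2*(-79/11)*(-134/11))*(1/874) = 42216/26305 + (21172/121)*(1/874) = 42216/26305 + 10586/52877 = 2510720162/1390929485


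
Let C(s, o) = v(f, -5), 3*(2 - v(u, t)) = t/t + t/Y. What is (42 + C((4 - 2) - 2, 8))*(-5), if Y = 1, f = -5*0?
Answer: -680/3 ≈ -226.67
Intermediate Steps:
f = 0
v(u, t) = 5/3 - t/3 (v(u, t) = 2 - (t/t + t/1)/3 = 2 - (1 + t*1)/3 = 2 - (1 + t)/3 = 2 + (-1/3 - t/3) = 5/3 - t/3)
C(s, o) = 10/3 (C(s, o) = 5/3 - 1/3*(-5) = 5/3 + 5/3 = 10/3)
(42 + C((4 - 2) - 2, 8))*(-5) = (42 + 10/3)*(-5) = (136/3)*(-5) = -680/3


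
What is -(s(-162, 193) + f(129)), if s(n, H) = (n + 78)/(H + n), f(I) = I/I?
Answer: 53/31 ≈ 1.7097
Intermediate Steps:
f(I) = 1
s(n, H) = (78 + n)/(H + n)
-(s(-162, 193) + f(129)) = -((78 - 162)/(193 - 162) + 1) = -(-84/31 + 1) = -1*(-53/31) = 53/31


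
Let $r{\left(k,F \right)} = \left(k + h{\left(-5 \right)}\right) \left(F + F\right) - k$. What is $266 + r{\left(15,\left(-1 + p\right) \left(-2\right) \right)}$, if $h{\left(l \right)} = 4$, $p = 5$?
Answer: $-53$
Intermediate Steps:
$r{\left(k,F \right)} = - k + 2 F \left(4 + k\right)$ ($r{\left(k,F \right)} = \left(k + 4\right) \left(F + F\right) - k = \left(4 + k\right) 2 F - k = 2 F \left(4 + k\right) - k = - k + 2 F \left(4 + k\right)$)
$266 + r{\left(15,\left(-1 + p\right) \left(-2\right) \right)} = 266 + \left(\left(-1\right) 15 + 8 \left(-1 + 5\right) \left(-2\right) + 2 \left(-1 + 5\right) \left(-2\right) 15\right) = 266 + \left(-15 + 8 \cdot 4 \left(-2\right) + 2 \cdot 4 \left(-2\right) 15\right) = 266 + \left(-15 + 8 \left(-8\right) + 2 \left(-8\right) 15\right) = 266 - 319 = -53$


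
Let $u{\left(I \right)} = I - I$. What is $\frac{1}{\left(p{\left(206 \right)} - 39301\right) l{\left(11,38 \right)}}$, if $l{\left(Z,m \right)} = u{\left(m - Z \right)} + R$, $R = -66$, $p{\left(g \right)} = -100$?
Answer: $\frac{1}{2600466} \approx 3.8455 \cdot 10^{-7}$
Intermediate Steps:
$u{\left(I \right)} = 0$
$l{\left(Z,m \right)} = -66$ ($l{\left(Z,m \right)} = 0 - 66 = -66$)
$\frac{1}{\left(p{\left(206 \right)} - 39301\right) l{\left(11,38 \right)}} = \frac{1}{\left(-100 - 39301\right) \left(-66\right)} = \frac{1}{-39401} \left(- \frac{1}{66}\right) = \left(- \frac{1}{39401}\right) \left(- \frac{1}{66}\right) = \frac{1}{2600466}$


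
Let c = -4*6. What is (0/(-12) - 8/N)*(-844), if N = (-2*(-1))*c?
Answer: -422/3 ≈ -140.67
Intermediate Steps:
c = -24
N = -48 (N = -2*(-1)*(-24) = 2*(-24) = -48)
(0/(-12) - 8/N)*(-844) = (0/(-12) - 8/(-48))*(-844) = (0*(-1/12) - 8*(-1/48))*(-844) = (0 + ⅙)*(-844) = (⅙)*(-844) = -422/3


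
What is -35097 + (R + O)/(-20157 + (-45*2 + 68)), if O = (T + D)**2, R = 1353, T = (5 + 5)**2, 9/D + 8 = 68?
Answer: -283293498409/8071600 ≈ -35098.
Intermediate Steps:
D = 3/20 (D = 9/(-8 + 68) = 9/60 = 9*(1/60) = 3/20 ≈ 0.15000)
T = 100 (T = 10**2 = 100)
O = 4012009/400 (O = (100 + 3/20)**2 = (2003/20)**2 = 4012009/400 ≈ 10030.)
-35097 + (R + O)/(-20157 + (-45*2 + 68)) = -35097 + (1353 + 4012009/400)/(-20157 + (-45*2 + 68)) = -35097 + 4553209/(400*(-20157 + (-90 + 68))) = -35097 + 4553209/(400*(-20157 - 22)) = -35097 + (4553209/400)/(-20179) = -35097 + (4553209/400)*(-1/20179) = -35097 - 4553209/8071600 = -283293498409/8071600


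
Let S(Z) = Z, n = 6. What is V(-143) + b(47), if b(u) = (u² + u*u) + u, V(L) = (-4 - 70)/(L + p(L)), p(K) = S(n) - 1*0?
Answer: 611779/137 ≈ 4465.5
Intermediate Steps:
p(K) = 6 (p(K) = 6 - 1*0 = 6 + 0 = 6)
V(L) = -74/(6 + L) (V(L) = (-4 - 70)/(L + 6) = -74/(6 + L))
b(u) = u + 2*u² (b(u) = (u² + u²) + u = 2*u² + u = u + 2*u²)
V(-143) + b(47) = -74/(6 - 143) + 47*(1 + 2*47) = -74/(-137) + 47*(1 + 94) = -74*(-1/137) + 47*95 = 74/137 + 4465 = 611779/137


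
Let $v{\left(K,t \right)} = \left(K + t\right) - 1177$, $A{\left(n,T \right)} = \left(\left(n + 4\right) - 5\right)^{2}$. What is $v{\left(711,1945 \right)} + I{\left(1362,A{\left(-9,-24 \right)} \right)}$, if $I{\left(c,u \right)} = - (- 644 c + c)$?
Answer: $877245$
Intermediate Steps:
$A{\left(n,T \right)} = \left(-1 + n\right)^{2}$ ($A{\left(n,T \right)} = \left(\left(4 + n\right) - 5\right)^{2} = \left(-1 + n\right)^{2}$)
$I{\left(c,u \right)} = 643 c$ ($I{\left(c,u \right)} = - \left(-643\right) c = 643 c$)
$v{\left(K,t \right)} = -1177 + K + t$ ($v{\left(K,t \right)} = \left(K + t\right) - 1177 = -1177 + K + t$)
$v{\left(711,1945 \right)} + I{\left(1362,A{\left(-9,-24 \right)} \right)} = \left(-1177 + 711 + 1945\right) + 643 \cdot 1362 = 1479 + 875766 = 877245$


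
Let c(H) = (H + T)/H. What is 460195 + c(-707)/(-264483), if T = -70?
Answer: 4097696390858/8904261 ≈ 4.6020e+5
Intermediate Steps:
c(H) = (-70 + H)/H (c(H) = (H - 70)/H = (-70 + H)/H)
460195 + c(-707)/(-264483) = 460195 + ((-70 - 707)/(-707))/(-264483) = 460195 - 1/707*(-777)*(-1/264483) = 460195 + (111/101)*(-1/264483) = 460195 - 37/8904261 = 4097696390858/8904261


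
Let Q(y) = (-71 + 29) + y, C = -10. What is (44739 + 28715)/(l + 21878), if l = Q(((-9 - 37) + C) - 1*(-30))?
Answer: 36727/10905 ≈ 3.3679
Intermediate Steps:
Q(y) = -42 + y
l = -68 (l = -42 + (((-9 - 37) - 10) - 1*(-30)) = -42 + ((-46 - 10) + 30) = -42 + (-56 + 30) = -42 - 26 = -68)
(44739 + 28715)/(l + 21878) = (44739 + 28715)/(-68 + 21878) = 73454/21810 = 73454*(1/21810) = 36727/10905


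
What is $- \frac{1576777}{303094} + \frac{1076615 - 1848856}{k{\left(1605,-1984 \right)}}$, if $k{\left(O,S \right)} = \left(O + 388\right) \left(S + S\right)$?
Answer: $- \frac{197345872587}{38660245888} \approx -5.1046$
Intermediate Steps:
$k{\left(O,S \right)} = 2 S \left(388 + O\right)$ ($k{\left(O,S \right)} = \left(388 + O\right) 2 S = 2 S \left(388 + O\right)$)
$- \frac{1576777}{303094} + \frac{1076615 - 1848856}{k{\left(1605,-1984 \right)}} = - \frac{1576777}{303094} + \frac{1076615 - 1848856}{2 \left(-1984\right) \left(388 + 1605\right)} = \left(-1576777\right) \frac{1}{303094} + \frac{1076615 - 1848856}{2 \left(-1984\right) 1993} = - \frac{1576777}{303094} - \frac{772241}{-7908224} = - \frac{1576777}{303094} - - \frac{24911}{255104} = - \frac{1576777}{303094} + \frac{24911}{255104} = - \frac{197345872587}{38660245888}$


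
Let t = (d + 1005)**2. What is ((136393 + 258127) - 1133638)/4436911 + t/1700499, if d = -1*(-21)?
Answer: 1137920101318/2514987572863 ≈ 0.45246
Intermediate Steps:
d = 21
t = 1052676 (t = (21 + 1005)**2 = 1026**2 = 1052676)
((136393 + 258127) - 1133638)/4436911 + t/1700499 = ((136393 + 258127) - 1133638)/4436911 + 1052676/1700499 = (394520 - 1133638)*(1/4436911) + 1052676*(1/1700499) = -739118*1/4436911 + 350892/566833 = -739118/4436911 + 350892/566833 = 1137920101318/2514987572863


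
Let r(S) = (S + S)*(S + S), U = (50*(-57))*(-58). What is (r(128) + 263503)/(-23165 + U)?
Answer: 329039/142135 ≈ 2.3150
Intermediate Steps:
U = 165300 (U = -2850*(-58) = 165300)
r(S) = 4*S² (r(S) = (2*S)*(2*S) = 4*S²)
(r(128) + 263503)/(-23165 + U) = (4*128² + 263503)/(-23165 + 165300) = (4*16384 + 263503)/142135 = (65536 + 263503)*(1/142135) = 329039*(1/142135) = 329039/142135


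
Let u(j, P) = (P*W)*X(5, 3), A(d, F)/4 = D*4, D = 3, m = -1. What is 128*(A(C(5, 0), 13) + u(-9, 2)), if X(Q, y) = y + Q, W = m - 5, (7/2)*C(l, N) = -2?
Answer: -6144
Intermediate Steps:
C(l, N) = -4/7 (C(l, N) = (2/7)*(-2) = -4/7)
W = -6 (W = -1 - 5 = -6)
X(Q, y) = Q + y
A(d, F) = 48 (A(d, F) = 4*(3*4) = 4*12 = 48)
u(j, P) = -48*P (u(j, P) = (P*(-6))*(5 + 3) = -6*P*8 = -48*P)
128*(A(C(5, 0), 13) + u(-9, 2)) = 128*(48 - 48*2) = 128*(48 - 96) = 128*(-48) = -6144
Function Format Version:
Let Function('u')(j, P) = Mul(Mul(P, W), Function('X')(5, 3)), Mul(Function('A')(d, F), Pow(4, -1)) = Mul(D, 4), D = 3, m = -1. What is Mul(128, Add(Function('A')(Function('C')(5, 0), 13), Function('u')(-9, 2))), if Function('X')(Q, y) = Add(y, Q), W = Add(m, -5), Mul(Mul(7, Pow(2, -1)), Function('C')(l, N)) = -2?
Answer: -6144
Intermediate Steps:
Function('C')(l, N) = Rational(-4, 7) (Function('C')(l, N) = Mul(Rational(2, 7), -2) = Rational(-4, 7))
W = -6 (W = Add(-1, -5) = -6)
Function('X')(Q, y) = Add(Q, y)
Function('A')(d, F) = 48 (Function('A')(d, F) = Mul(4, Mul(3, 4)) = Mul(4, 12) = 48)
Function('u')(j, P) = Mul(-48, P) (Function('u')(j, P) = Mul(Mul(P, -6), Add(5, 3)) = Mul(Mul(-6, P), 8) = Mul(-48, P))
Mul(128, Add(Function('A')(Function('C')(5, 0), 13), Function('u')(-9, 2))) = Mul(128, Add(48, Mul(-48, 2))) = Mul(128, Add(48, -96)) = Mul(128, -48) = -6144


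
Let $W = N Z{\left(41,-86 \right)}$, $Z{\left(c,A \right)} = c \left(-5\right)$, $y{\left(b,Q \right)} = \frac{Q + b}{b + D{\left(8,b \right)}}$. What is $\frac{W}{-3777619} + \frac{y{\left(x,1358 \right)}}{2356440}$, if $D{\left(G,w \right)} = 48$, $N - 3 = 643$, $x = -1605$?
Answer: $\frac{485883567776293}{13859997527972520} \approx 0.035057$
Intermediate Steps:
$N = 646$ ($N = 3 + 643 = 646$)
$y{\left(b,Q \right)} = \frac{Q + b}{48 + b}$ ($y{\left(b,Q \right)} = \frac{Q + b}{b + 48} = \frac{Q + b}{48 + b}$)
$Z{\left(c,A \right)} = - 5 c$
$W = -132430$ ($W = 646 \left(\left(-5\right) 41\right) = 646 \left(-205\right) = -132430$)
$\frac{W}{-3777619} + \frac{y{\left(x,1358 \right)}}{2356440} = - \frac{132430}{-3777619} + \frac{\frac{1}{48 - 1605} \left(1358 - 1605\right)}{2356440} = \left(-132430\right) \left(- \frac{1}{3777619}\right) + \frac{1}{-1557} \left(-247\right) \frac{1}{2356440} = \frac{132430}{3777619} + \left(- \frac{1}{1557}\right) \left(-247\right) \frac{1}{2356440} = \frac{132430}{3777619} + \frac{247}{1557} \cdot \frac{1}{2356440} = \frac{132430}{3777619} + \frac{247}{3668977080} = \frac{485883567776293}{13859997527972520}$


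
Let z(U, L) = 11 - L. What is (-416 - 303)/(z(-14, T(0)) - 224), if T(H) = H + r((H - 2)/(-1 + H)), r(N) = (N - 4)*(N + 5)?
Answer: 719/199 ≈ 3.6131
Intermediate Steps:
r(N) = (-4 + N)*(5 + N)
T(H) = -20 + H + (-2 + H)/(-1 + H) + (-2 + H)²/(-1 + H)² (T(H) = H + (-20 + (H - 2)/(-1 + H) + ((H - 2)/(-1 + H))²) = H + (-20 + (-2 + H)/(-1 + H) + ((-2 + H)/(-1 + H))²) = H + (-20 + (-2 + H)/(-1 + H) + (-2 + H)²/(-1 + H)²) = -20 + H + (-2 + H)/(-1 + H) + (-2 + H)²/(-1 + H)²)
(-416 - 303)/(z(-14, T(0)) - 224) = (-416 - 303)/((11 - (-14 + 0³ - 20*0² + 34*0)/(1 + 0² - 2*0)) - 224) = -719/((11 - (-14 + 0 - 20*0 + 0)/(1 + 0 + 0)) - 224) = -719/((11 - (-14 + 0 + 0 + 0)/1) - 224) = -719/((11 - (-14)) - 224) = -719/((11 - 1*(-14)) - 224) = -719/((11 + 14) - 224) = -719/(25 - 224) = -719/(-199) = -719*(-1/199) = 719/199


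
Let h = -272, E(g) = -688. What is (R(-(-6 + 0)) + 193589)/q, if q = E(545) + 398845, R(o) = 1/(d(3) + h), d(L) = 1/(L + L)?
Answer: 315743653/649394067 ≈ 0.48621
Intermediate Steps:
d(L) = 1/(2*L)
R(o) = -6/1631 (R(o) = 1/((1/2)/3 - 272) = 1/((1/2)*(1/3) - 272) = 1/(1/6 - 272) = 1/(-1631/6) = -6/1631)
q = 398157 (q = -688 + 398845 = 398157)
(R(-(-6 + 0)) + 193589)/q = (-6/1631 + 193589)/398157 = (315743653/1631)*(1/398157) = 315743653/649394067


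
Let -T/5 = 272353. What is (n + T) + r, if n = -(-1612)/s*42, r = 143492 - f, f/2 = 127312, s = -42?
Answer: -1474509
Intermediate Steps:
T = -1361765 (T = -5*272353 = -1361765)
f = 254624 (f = 2*127312 = 254624)
r = -111132 (r = 143492 - 1*254624 = 143492 - 254624 = -111132)
n = -1612 (n = -(-1612)/(-42)*42 = -(-1612)*(-1)/42*42 = -31*26/21*42 = -806/21*42 = -1612)
(n + T) + r = (-1612 - 1361765) - 111132 = -1363377 - 111132 = -1474509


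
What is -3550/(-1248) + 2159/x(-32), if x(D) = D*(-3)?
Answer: 10539/416 ≈ 25.334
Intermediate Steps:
x(D) = -3*D
-3550/(-1248) + 2159/x(-32) = -3550/(-1248) + 2159/((-3*(-32))) = -3550*(-1/1248) + 2159/96 = 1775/624 + 2159*(1/96) = 1775/624 + 2159/96 = 10539/416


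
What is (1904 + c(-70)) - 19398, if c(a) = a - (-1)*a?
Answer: -17634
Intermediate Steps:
c(a) = 2*a (c(a) = a + a = 2*a)
(1904 + c(-70)) - 19398 = (1904 + 2*(-70)) - 19398 = (1904 - 140) - 19398 = 1764 - 19398 = -17634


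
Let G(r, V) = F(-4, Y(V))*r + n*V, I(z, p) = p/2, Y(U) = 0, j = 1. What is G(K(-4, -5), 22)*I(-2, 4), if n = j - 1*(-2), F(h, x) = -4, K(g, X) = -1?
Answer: 140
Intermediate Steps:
I(z, p) = p/2 (I(z, p) = p*(½) = p/2)
n = 3 (n = 1 - 1*(-2) = 1 + 2 = 3)
G(r, V) = -4*r + 3*V
G(K(-4, -5), 22)*I(-2, 4) = (-4*(-1) + 3*22)*((½)*4) = (4 + 66)*2 = 70*2 = 140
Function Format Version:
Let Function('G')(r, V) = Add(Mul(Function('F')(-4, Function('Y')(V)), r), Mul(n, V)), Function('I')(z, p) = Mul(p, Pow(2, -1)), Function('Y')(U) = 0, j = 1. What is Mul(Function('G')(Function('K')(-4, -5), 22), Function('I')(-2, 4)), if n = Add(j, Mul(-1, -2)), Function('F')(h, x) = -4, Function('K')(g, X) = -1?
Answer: 140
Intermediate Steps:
Function('I')(z, p) = Mul(Rational(1, 2), p) (Function('I')(z, p) = Mul(p, Rational(1, 2)) = Mul(Rational(1, 2), p))
n = 3 (n = Add(1, Mul(-1, -2)) = Add(1, 2) = 3)
Function('G')(r, V) = Add(Mul(-4, r), Mul(3, V))
Mul(Function('G')(Function('K')(-4, -5), 22), Function('I')(-2, 4)) = Mul(Add(Mul(-4, -1), Mul(3, 22)), Mul(Rational(1, 2), 4)) = Mul(Add(4, 66), 2) = Mul(70, 2) = 140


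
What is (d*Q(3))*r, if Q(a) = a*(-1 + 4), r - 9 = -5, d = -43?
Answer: -1548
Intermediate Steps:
r = 4 (r = 9 - 5 = 4)
Q(a) = 3*a (Q(a) = a*3 = 3*a)
(d*Q(3))*r = -129*3*4 = -43*9*4 = -387*4 = -1548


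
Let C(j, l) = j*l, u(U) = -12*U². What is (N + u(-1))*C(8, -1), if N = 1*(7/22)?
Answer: 1028/11 ≈ 93.455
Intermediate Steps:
N = 7/22 (N = 1*(7*(1/22)) = 1*(7/22) = 7/22 ≈ 0.31818)
(N + u(-1))*C(8, -1) = (7/22 - 12*(-1)²)*(8*(-1)) = (7/22 - 12*1)*(-8) = (7/22 - 12)*(-8) = -257/22*(-8) = 1028/11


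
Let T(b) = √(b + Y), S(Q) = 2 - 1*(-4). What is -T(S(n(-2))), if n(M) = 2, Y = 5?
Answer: -√11 ≈ -3.3166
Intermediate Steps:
S(Q) = 6 (S(Q) = 2 + 4 = 6)
T(b) = √(5 + b) (T(b) = √(b + 5) = √(5 + b))
-T(S(n(-2))) = -√(5 + 6) = -√11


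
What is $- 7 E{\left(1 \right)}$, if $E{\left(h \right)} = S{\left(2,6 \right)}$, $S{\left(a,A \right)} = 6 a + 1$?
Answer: $-91$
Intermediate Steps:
$S{\left(a,A \right)} = 1 + 6 a$
$E{\left(h \right)} = 13$ ($E{\left(h \right)} = 1 + 6 \cdot 2 = 1 + 12 = 13$)
$- 7 E{\left(1 \right)} = \left(-7\right) 13 = -91$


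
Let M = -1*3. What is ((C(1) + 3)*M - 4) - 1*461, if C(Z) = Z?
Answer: -477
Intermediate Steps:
M = -3
((C(1) + 3)*M - 4) - 1*461 = ((1 + 3)*(-3) - 4) - 1*461 = (4*(-3) - 4) - 461 = (-12 - 4) - 461 = -16 - 461 = -477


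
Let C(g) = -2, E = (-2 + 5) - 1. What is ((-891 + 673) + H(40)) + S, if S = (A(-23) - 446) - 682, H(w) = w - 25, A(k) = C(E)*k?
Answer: -1285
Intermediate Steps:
E = 2 (E = 3 - 1 = 2)
A(k) = -2*k
H(w) = -25 + w
S = -1082 (S = (-2*(-23) - 446) - 682 = (46 - 446) - 682 = -400 - 682 = -1082)
((-891 + 673) + H(40)) + S = ((-891 + 673) + (-25 + 40)) - 1082 = (-218 + 15) - 1082 = -203 - 1082 = -1285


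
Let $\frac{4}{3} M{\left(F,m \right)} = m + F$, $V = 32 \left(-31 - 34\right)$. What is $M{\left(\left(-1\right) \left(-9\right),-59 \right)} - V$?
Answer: $\frac{4085}{2} \approx 2042.5$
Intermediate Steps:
$V = -2080$ ($V = 32 \left(-65\right) = -2080$)
$M{\left(F,m \right)} = \frac{3 F}{4} + \frac{3 m}{4}$ ($M{\left(F,m \right)} = \frac{3 \left(m + F\right)}{4} = \frac{3 \left(F + m\right)}{4} = \frac{3 F}{4} + \frac{3 m}{4}$)
$M{\left(\left(-1\right) \left(-9\right),-59 \right)} - V = \left(\frac{3 \left(\left(-1\right) \left(-9\right)\right)}{4} + \frac{3}{4} \left(-59\right)\right) - -2080 = \left(\frac{3}{4} \cdot 9 - \frac{177}{4}\right) + 2080 = \left(\frac{27}{4} - \frac{177}{4}\right) + 2080 = - \frac{75}{2} + 2080 = \frac{4085}{2}$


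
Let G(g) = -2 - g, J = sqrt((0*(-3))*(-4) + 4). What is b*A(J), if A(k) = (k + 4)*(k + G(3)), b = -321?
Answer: 5778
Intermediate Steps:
J = 2 (J = sqrt(0*(-4) + 4) = sqrt(0 + 4) = sqrt(4) = 2)
A(k) = (-5 + k)*(4 + k) (A(k) = (k + 4)*(k + (-2 - 1*3)) = (4 + k)*(k + (-2 - 3)) = (4 + k)*(k - 5) = (4 + k)*(-5 + k) = (-5 + k)*(4 + k))
b*A(J) = -321*(-20 + 2**2 - 1*2) = -321*(-20 + 4 - 2) = -321*(-18) = 5778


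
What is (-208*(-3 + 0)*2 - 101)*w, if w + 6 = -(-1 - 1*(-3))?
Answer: -9176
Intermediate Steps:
w = -8 (w = -6 - (-1 - 1*(-3)) = -6 - (-1 + 3) = -6 - 1*2 = -6 - 2 = -8)
(-208*(-3 + 0)*2 - 101)*w = (-208*(-3 + 0)*2 - 101)*(-8) = (-(-624)*2 - 101)*(-8) = (-208*(-6) - 101)*(-8) = (1248 - 101)*(-8) = 1147*(-8) = -9176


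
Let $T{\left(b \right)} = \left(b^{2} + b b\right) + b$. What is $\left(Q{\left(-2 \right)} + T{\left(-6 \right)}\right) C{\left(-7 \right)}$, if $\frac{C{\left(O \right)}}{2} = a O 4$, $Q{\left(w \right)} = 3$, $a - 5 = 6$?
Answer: $-42504$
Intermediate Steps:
$a = 11$ ($a = 5 + 6 = 11$)
$T{\left(b \right)} = b + 2 b^{2}$ ($T{\left(b \right)} = \left(b^{2} + b^{2}\right) + b = 2 b^{2} + b = b + 2 b^{2}$)
$C{\left(O \right)} = 88 O$ ($C{\left(O \right)} = 2 \cdot 11 O 4 = 2 \cdot 44 O = 88 O$)
$\left(Q{\left(-2 \right)} + T{\left(-6 \right)}\right) C{\left(-7 \right)} = \left(3 - 6 \left(1 + 2 \left(-6\right)\right)\right) 88 \left(-7\right) = \left(3 - 6 \left(1 - 12\right)\right) \left(-616\right) = \left(3 - -66\right) \left(-616\right) = \left(3 + 66\right) \left(-616\right) = 69 \left(-616\right) = -42504$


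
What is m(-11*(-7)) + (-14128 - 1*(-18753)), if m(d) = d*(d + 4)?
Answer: 10862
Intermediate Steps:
m(d) = d*(4 + d)
m(-11*(-7)) + (-14128 - 1*(-18753)) = (-11*(-7))*(4 - 11*(-7)) + (-14128 - 1*(-18753)) = 77*(4 + 77) + (-14128 + 18753) = 77*81 + 4625 = 6237 + 4625 = 10862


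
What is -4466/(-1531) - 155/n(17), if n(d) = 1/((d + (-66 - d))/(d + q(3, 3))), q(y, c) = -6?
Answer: 1428296/1531 ≈ 932.92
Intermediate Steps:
n(d) = 1/11 - d/66 (n(d) = 1/((d + (-66 - d))/(d - 6)) = 1/(-66/(-6 + d)) = 1/11 - d/66)
-4466/(-1531) - 155/n(17) = -4466/(-1531) - 155/(1/11 - 1/66*17) = -4466*(-1/1531) - 155/(1/11 - 17/66) = 4466/1531 - 155/(-⅙) = 4466/1531 - 155*(-6) = 4466/1531 + 930 = 1428296/1531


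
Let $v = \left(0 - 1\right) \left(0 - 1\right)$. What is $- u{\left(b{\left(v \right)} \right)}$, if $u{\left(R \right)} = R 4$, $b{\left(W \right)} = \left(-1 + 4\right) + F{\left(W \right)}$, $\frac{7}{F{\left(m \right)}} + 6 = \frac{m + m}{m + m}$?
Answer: $- \frac{32}{5} \approx -6.4$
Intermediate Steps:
$F{\left(m \right)} = - \frac{7}{5}$ ($F{\left(m \right)} = \frac{7}{-6 + \frac{m + m}{m + m}} = \frac{7}{-6 + \frac{2 m}{2 m}} = \frac{7}{-6 + 2 m \frac{1}{2 m}} = \frac{7}{-6 + 1} = \frac{7}{-5} = 7 \left(- \frac{1}{5}\right) = - \frac{7}{5}$)
$v = 1$ ($v = \left(-1\right) \left(-1\right) = 1$)
$b{\left(W \right)} = \frac{8}{5}$ ($b{\left(W \right)} = \left(-1 + 4\right) - \frac{7}{5} = 3 - \frac{7}{5} = \frac{8}{5}$)
$u{\left(R \right)} = 4 R$
$- u{\left(b{\left(v \right)} \right)} = - \frac{4 \cdot 8}{5} = \left(-1\right) \frac{32}{5} = - \frac{32}{5}$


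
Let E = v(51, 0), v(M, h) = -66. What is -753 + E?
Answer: -819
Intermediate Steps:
E = -66
-753 + E = -753 - 66 = -819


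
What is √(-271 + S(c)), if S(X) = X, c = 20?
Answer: I*√251 ≈ 15.843*I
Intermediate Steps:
√(-271 + S(c)) = √(-271 + 20) = √(-251) = I*√251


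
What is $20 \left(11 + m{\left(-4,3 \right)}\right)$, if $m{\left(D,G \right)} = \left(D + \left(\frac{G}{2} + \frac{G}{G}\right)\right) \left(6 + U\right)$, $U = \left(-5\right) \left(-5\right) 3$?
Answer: $-2210$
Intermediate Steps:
$U = 75$ ($U = 25 \cdot 3 = 75$)
$m{\left(D,G \right)} = 81 + 81 D + \frac{81 G}{2}$ ($m{\left(D,G \right)} = \left(D + \left(\frac{G}{2} + \frac{G}{G}\right)\right) \left(6 + 75\right) = \left(D + \left(G \frac{1}{2} + 1\right)\right) 81 = \left(D + \left(\frac{G}{2} + 1\right)\right) 81 = \left(D + \left(1 + \frac{G}{2}\right)\right) 81 = \left(1 + D + \frac{G}{2}\right) 81 = 81 + 81 D + \frac{81 G}{2}$)
$20 \left(11 + m{\left(-4,3 \right)}\right) = 20 \left(11 + \left(81 + 81 \left(-4\right) + \frac{81}{2} \cdot 3\right)\right) = 20 \left(11 + \left(81 - 324 + \frac{243}{2}\right)\right) = 20 \left(11 - \frac{243}{2}\right) = 20 \left(- \frac{221}{2}\right) = -2210$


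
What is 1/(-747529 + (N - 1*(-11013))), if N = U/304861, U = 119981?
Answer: -304861/224534884295 ≈ -1.3577e-6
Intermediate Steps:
N = 119981/304861 ≈ 0.39356
1/(-747529 + (N - 1*(-11013))) = 1/(-747529 + (119981/304861 - 1*(-11013))) = 1/(-747529 + (119981/304861 + 11013)) = 1/(-747529 + 3357554174/304861) = 1/(-224534884295/304861) = -304861/224534884295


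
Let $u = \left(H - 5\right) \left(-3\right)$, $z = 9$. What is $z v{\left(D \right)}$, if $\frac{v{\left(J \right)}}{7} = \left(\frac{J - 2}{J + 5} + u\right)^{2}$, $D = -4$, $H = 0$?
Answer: $5103$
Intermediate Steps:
$u = 15$ ($u = \left(0 - 5\right) \left(-3\right) = \left(-5\right) \left(-3\right) = 15$)
$v{\left(J \right)} = 7 \left(15 + \frac{-2 + J}{5 + J}\right)^{2}$ ($v{\left(J \right)} = 7 \left(\frac{J - 2}{J + 5} + 15\right)^{2} = 7 \left(\frac{-2 + J}{5 + J} + 15\right)^{2} = 7 \left(15 + \frac{-2 + J}{5 + J}\right)^{2}$)
$z v{\left(D \right)} = 9 \frac{7 \left(73 + 16 \left(-4\right)\right)^{2}}{\left(5 - 4\right)^{2}} = 9 \cdot 7 \cdot 1^{-2} \left(73 - 64\right)^{2} = 9 \cdot 7 \cdot 1 \cdot 9^{2} = 9 \cdot 7 \cdot 1 \cdot 81 = 9 \cdot 567 = 5103$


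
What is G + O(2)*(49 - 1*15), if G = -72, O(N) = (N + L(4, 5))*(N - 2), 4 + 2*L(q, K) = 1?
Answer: -72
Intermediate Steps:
L(q, K) = -3/2 (L(q, K) = -2 + (1/2)*1 = -2 + 1/2 = -3/2)
O(N) = (-2 + N)*(-3/2 + N) (O(N) = (N - 3/2)*(N - 2) = (-3/2 + N)*(-2 + N) = (-2 + N)*(-3/2 + N))
G + O(2)*(49 - 1*15) = -72 + (3 + 2**2 - 7/2*2)*(49 - 1*15) = -72 + (3 + 4 - 7)*(49 - 15) = -72 + 0*34 = -72 + 0 = -72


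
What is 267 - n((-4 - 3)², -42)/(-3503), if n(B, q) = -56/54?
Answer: 25253099/94581 ≈ 267.00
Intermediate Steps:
n(B, q) = -28/27 (n(B, q) = -56*1/54 = -28/27)
267 - n((-4 - 3)², -42)/(-3503) = 267 - (-28)/(27*(-3503)) = 267 - (-28)*(-1)/(27*3503) = 267 - 1*28/94581 = 267 - 28/94581 = 25253099/94581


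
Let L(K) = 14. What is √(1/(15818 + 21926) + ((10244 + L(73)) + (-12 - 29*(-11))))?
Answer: √940687486599/9436 ≈ 102.79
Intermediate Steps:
√(1/(15818 + 21926) + ((10244 + L(73)) + (-12 - 29*(-11)))) = √(1/(15818 + 21926) + ((10244 + 14) + (-12 - 29*(-11)))) = √(1/37744 + (10258 + (-12 + 319))) = √(1/37744 + (10258 + 307)) = √(1/37744 + 10565) = √(398765361/37744) = √940687486599/9436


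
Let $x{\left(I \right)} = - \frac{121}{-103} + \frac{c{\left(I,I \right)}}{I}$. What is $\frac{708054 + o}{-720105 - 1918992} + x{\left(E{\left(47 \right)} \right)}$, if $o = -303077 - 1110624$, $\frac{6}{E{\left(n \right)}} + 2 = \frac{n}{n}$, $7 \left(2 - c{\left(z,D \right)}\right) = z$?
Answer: $\frac{1837996676}{1902788937} \approx 0.96595$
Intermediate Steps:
$c{\left(z,D \right)} = 2 - \frac{z}{7}$
$E{\left(n \right)} = -6$ ($E{\left(n \right)} = \frac{6}{-2 + \frac{n}{n}} = \frac{6}{-2 + 1} = \frac{6}{-1} = 6 \left(-1\right) = -6$)
$o = -1413701$ ($o = -303077 - 1110624 = -1413701$)
$x{\left(I \right)} = \frac{121}{103} + \frac{2 - \frac{I}{7}}{I}$ ($x{\left(I \right)} = - \frac{121}{-103} + \frac{2 - \frac{I}{7}}{I} = \left(-121\right) \left(- \frac{1}{103}\right) + \frac{2 - \frac{I}{7}}{I} = \frac{121}{103} + \frac{2 - \frac{I}{7}}{I}$)
$\frac{708054 + o}{-720105 - 1918992} + x{\left(E{\left(47 \right)} \right)} = \frac{708054 - 1413701}{-720105 - 1918992} + \left(\frac{744}{721} + \frac{2}{-6}\right) = - \frac{705647}{-2639097} + \left(\frac{744}{721} + 2 \left(- \frac{1}{6}\right)\right) = \left(-705647\right) \left(- \frac{1}{2639097}\right) + \left(\frac{744}{721} - \frac{1}{3}\right) = \frac{705647}{2639097} + \frac{1511}{2163} = \frac{1837996676}{1902788937}$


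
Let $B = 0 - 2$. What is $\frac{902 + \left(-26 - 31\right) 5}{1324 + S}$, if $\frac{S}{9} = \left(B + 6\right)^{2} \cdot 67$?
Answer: $\frac{617}{10972} \approx 0.056234$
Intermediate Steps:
$B = -2$ ($B = 0 - 2 = -2$)
$S = 9648$ ($S = 9 \left(-2 + 6\right)^{2} \cdot 67 = 9 \cdot 4^{2} \cdot 67 = 9 \cdot 16 \cdot 67 = 9 \cdot 1072 = 9648$)
$\frac{902 + \left(-26 - 31\right) 5}{1324 + S} = \frac{902 + \left(-26 - 31\right) 5}{1324 + 9648} = \frac{902 - 285}{10972} = \left(902 - 285\right) \frac{1}{10972} = 617 \cdot \frac{1}{10972} = \frac{617}{10972}$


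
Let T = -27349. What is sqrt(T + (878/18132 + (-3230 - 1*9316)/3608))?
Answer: 17*I*sqrt(941271380313)/99726 ≈ 165.39*I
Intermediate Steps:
sqrt(T + (878/18132 + (-3230 - 1*9316)/3608)) = sqrt(-27349 + (878/18132 + (-3230 - 1*9316)/3608)) = sqrt(-27349 + (878*(1/18132) + (-3230 - 9316)*(1/3608))) = sqrt(-27349 + (439/9066 - 12546*1/3608)) = sqrt(-27349 + (439/9066 - 153/44)) = sqrt(-27349 - 683891/199452) = sqrt(-5455496639/199452) = 17*I*sqrt(941271380313)/99726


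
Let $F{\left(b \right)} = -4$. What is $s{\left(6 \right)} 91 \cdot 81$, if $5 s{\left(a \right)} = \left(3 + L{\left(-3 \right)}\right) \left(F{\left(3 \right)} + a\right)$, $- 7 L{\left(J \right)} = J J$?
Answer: $\frac{25272}{5} \approx 5054.4$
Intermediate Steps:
$L{\left(J \right)} = - \frac{J^{2}}{7}$ ($L{\left(J \right)} = - \frac{J J}{7} = - \frac{J^{2}}{7}$)
$s{\left(a \right)} = - \frac{48}{35} + \frac{12 a}{35}$ ($s{\left(a \right)} = \frac{\left(3 - \frac{\left(-3\right)^{2}}{7}\right) \left(-4 + a\right)}{5} = \frac{\left(3 - \frac{9}{7}\right) \left(-4 + a\right)}{5} = \frac{\frac{12}{7} \left(-4 + a\right)}{5} = \frac{- \frac{48}{7} + \frac{12 a}{7}}{5} = - \frac{48}{35} + \frac{12 a}{35}$)
$s{\left(6 \right)} 91 \cdot 81 = \left(- \frac{48}{35} + \frac{12}{35} \cdot 6\right) 91 \cdot 81 = \left(- \frac{48}{35} + \frac{72}{35}\right) 91 \cdot 81 = \frac{24}{35} \cdot 91 \cdot 81 = \frac{312}{5} \cdot 81 = \frac{25272}{5}$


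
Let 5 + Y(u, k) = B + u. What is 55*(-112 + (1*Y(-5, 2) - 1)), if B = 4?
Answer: -6545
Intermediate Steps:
Y(u, k) = -1 + u (Y(u, k) = -5 + (4 + u) = -1 + u)
55*(-112 + (1*Y(-5, 2) - 1)) = 55*(-112 + (1*(-1 - 5) - 1)) = 55*(-112 + (1*(-6) - 1)) = 55*(-112 + (-6 - 1)) = 55*(-112 - 7) = 55*(-119) = -6545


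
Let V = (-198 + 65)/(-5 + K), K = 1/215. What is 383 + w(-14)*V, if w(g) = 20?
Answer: 491621/537 ≈ 915.50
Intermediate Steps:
K = 1/215 ≈ 0.0046512
V = 28595/1074 (V = (-198 + 65)/(-5 + 1/215) = -133/(-1074/215) = -133*(-215/1074) = 28595/1074 ≈ 26.625)
383 + w(-14)*V = 383 + 20*(28595/1074) = 383 + 285950/537 = 491621/537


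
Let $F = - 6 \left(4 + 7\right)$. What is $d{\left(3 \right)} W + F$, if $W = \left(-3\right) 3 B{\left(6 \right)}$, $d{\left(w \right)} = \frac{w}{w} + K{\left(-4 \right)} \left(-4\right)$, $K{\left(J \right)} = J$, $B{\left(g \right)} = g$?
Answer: $-984$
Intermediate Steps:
$d{\left(w \right)} = 17$ ($d{\left(w \right)} = \frac{w}{w} - -16 = 1 + 16 = 17$)
$F = -66$ ($F = \left(-6\right) 11 = -66$)
$W = -54$ ($W = \left(-3\right) 3 \cdot 6 = \left(-9\right) 6 = -54$)
$d{\left(3 \right)} W + F = 17 \left(-54\right) - 66 = -918 - 66 = -984$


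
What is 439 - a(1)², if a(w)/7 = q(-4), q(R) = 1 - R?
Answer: -786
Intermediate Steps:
a(w) = 35 (a(w) = 7*(1 - 1*(-4)) = 7*(1 + 4) = 7*5 = 35)
439 - a(1)² = 439 - 1*35² = 439 - 1*1225 = 439 - 1225 = -786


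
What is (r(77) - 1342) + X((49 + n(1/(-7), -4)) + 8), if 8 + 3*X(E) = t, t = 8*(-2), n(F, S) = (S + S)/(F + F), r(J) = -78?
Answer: -1428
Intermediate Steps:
n(F, S) = S/F (n(F, S) = (2*S)/((2*F)) = (2*S)*(1/(2*F)) = S/F)
t = -16
X(E) = -8 (X(E) = -8/3 + (⅓)*(-16) = -8/3 - 16/3 = -8)
(r(77) - 1342) + X((49 + n(1/(-7), -4)) + 8) = (-78 - 1342) - 8 = -1420 - 8 = -1428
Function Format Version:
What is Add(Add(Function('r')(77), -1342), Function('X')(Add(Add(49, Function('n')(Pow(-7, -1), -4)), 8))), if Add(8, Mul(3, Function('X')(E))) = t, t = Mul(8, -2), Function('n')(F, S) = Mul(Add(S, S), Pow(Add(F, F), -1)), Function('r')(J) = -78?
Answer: -1428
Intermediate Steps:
Function('n')(F, S) = Mul(S, Pow(F, -1)) (Function('n')(F, S) = Mul(Mul(2, S), Pow(Mul(2, F), -1)) = Mul(Mul(2, S), Mul(Rational(1, 2), Pow(F, -1))) = Mul(S, Pow(F, -1)))
t = -16
Function('X')(E) = -8 (Function('X')(E) = Add(Rational(-8, 3), Mul(Rational(1, 3), -16)) = Add(Rational(-8, 3), Rational(-16, 3)) = -8)
Add(Add(Function('r')(77), -1342), Function('X')(Add(Add(49, Function('n')(Pow(-7, -1), -4)), 8))) = Add(Add(-78, -1342), -8) = Add(-1420, -8) = -1428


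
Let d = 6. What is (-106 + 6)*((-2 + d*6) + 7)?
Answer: -4100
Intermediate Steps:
(-106 + 6)*((-2 + d*6) + 7) = (-106 + 6)*((-2 + 6*6) + 7) = -100*((-2 + 36) + 7) = -100*(34 + 7) = -100*41 = -4100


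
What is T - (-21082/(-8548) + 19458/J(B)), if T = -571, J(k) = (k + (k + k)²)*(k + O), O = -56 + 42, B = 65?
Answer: -235635644713/410880990 ≈ -573.49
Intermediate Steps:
O = -14
J(k) = (-14 + k)*(k + 4*k²) (J(k) = (k + (k + k)²)*(k - 14) = (k + (2*k)²)*(-14 + k) = (k + 4*k²)*(-14 + k) = (-14 + k)*(k + 4*k²))
T - (-21082/(-8548) + 19458/J(B)) = -571 - (-21082/(-8548) + 19458/((65*(-14 - 55*65 + 4*65²)))) = -571 - (-21082*(-1/8548) + 19458/((65*(-14 - 3575 + 4*4225)))) = -571 - (10541/4274 + 19458/((65*(-14 - 3575 + 16900)))) = -571 - (10541/4274 + 19458/((65*13311))) = -571 - (10541/4274 + 19458/865215) = -571 - (10541/4274 + 19458*(1/865215)) = -571 - (10541/4274 + 2162/96135) = -571 - 1*1022599423/410880990 = -571 - 1022599423/410880990 = -235635644713/410880990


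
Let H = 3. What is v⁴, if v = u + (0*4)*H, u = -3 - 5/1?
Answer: 4096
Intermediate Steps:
u = -8 (u = -3 - 5*1 = -3 - 5 = -8)
v = -8 (v = -8 + (0*4)*3 = -8 + 0*3 = -8 + 0 = -8)
v⁴ = (-8)⁴ = 4096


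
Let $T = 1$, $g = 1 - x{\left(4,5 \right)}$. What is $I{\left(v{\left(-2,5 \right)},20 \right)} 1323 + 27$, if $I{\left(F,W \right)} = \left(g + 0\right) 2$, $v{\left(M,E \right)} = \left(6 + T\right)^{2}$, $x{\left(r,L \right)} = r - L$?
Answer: $5319$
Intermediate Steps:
$g = 2$ ($g = 1 - \left(4 - 5\right) = 1 - -1 = 1 + 1 = 2$)
$v{\left(M,E \right)} = 49$ ($v{\left(M,E \right)} = \left(6 + 1\right)^{2} = 7^{2} = 49$)
$I{\left(F,W \right)} = 4$ ($I{\left(F,W \right)} = \left(2 + 0\right) 2 = 2 \cdot 2 = 4$)
$I{\left(v{\left(-2,5 \right)},20 \right)} 1323 + 27 = 4 \cdot 1323 + 27 = 5292 + 27 = 5319$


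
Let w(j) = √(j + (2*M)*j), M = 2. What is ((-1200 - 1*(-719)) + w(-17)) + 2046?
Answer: 1565 + I*√85 ≈ 1565.0 + 9.2195*I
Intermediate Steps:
w(j) = √5*√j (w(j) = √(j + (2*2)*j) = √(j + 4*j) = √(5*j) = √5*√j)
((-1200 - 1*(-719)) + w(-17)) + 2046 = ((-1200 - 1*(-719)) + √5*√(-17)) + 2046 = ((-1200 + 719) + √5*(I*√17)) + 2046 = (-481 + I*√85) + 2046 = 1565 + I*√85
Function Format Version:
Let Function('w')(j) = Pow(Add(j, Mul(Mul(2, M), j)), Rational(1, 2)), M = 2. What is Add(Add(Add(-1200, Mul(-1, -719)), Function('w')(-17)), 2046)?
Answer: Add(1565, Mul(I, Pow(85, Rational(1, 2)))) ≈ Add(1565.0, Mul(9.2195, I))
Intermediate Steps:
Function('w')(j) = Mul(Pow(5, Rational(1, 2)), Pow(j, Rational(1, 2))) (Function('w')(j) = Pow(Add(j, Mul(Mul(2, 2), j)), Rational(1, 2)) = Pow(Add(j, Mul(4, j)), Rational(1, 2)) = Pow(Mul(5, j), Rational(1, 2)) = Mul(Pow(5, Rational(1, 2)), Pow(j, Rational(1, 2))))
Add(Add(Add(-1200, Mul(-1, -719)), Function('w')(-17)), 2046) = Add(Add(Add(-1200, Mul(-1, -719)), Mul(Pow(5, Rational(1, 2)), Pow(-17, Rational(1, 2)))), 2046) = Add(Add(Add(-1200, 719), Mul(Pow(5, Rational(1, 2)), Mul(I, Pow(17, Rational(1, 2))))), 2046) = Add(Add(-481, Mul(I, Pow(85, Rational(1, 2)))), 2046) = Add(1565, Mul(I, Pow(85, Rational(1, 2))))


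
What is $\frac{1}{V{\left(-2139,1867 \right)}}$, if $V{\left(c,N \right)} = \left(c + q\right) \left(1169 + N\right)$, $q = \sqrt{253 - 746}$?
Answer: $- \frac{31}{201335816} - \frac{i \sqrt{493}}{13892171304} \approx -1.5397 \cdot 10^{-7} - 1.5983 \cdot 10^{-9} i$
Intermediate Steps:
$q = i \sqrt{493}$ ($q = \sqrt{-493} = i \sqrt{493} \approx 22.204 i$)
$V{\left(c,N \right)} = \left(1169 + N\right) \left(c + i \sqrt{493}\right)$ ($V{\left(c,N \right)} = \left(c + i \sqrt{493}\right) \left(1169 + N\right) = \left(1169 + N\right) \left(c + i \sqrt{493}\right)$)
$\frac{1}{V{\left(-2139,1867 \right)}} = \frac{1}{1169 \left(-2139\right) + 1867 \left(-2139\right) + 1169 i \sqrt{493} + i 1867 \sqrt{493}} = \frac{1}{-2500491 - 3993513 + 1169 i \sqrt{493} + 1867 i \sqrt{493}} = \frac{1}{-6494004 + 3036 i \sqrt{493}}$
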